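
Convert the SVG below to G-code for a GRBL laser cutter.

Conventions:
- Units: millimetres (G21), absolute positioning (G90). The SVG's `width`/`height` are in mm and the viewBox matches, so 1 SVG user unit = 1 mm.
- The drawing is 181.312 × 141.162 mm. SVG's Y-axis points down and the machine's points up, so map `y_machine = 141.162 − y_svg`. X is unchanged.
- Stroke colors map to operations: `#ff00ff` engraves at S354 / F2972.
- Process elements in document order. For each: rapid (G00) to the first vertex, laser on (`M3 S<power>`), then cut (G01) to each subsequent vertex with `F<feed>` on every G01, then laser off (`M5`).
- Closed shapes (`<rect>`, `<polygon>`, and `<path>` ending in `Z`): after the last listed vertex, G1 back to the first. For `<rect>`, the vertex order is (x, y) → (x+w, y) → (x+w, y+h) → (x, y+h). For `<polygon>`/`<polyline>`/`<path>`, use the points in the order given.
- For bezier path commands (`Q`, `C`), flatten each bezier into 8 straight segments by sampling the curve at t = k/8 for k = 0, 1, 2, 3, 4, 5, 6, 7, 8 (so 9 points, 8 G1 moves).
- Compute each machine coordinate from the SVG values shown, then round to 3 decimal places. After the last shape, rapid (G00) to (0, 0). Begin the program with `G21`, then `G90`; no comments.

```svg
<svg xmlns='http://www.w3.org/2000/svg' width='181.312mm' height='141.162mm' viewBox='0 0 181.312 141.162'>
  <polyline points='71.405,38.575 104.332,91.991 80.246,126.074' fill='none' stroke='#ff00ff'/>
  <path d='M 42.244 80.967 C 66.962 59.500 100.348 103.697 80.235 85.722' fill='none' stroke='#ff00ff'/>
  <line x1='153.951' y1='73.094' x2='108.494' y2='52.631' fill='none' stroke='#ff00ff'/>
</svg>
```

Since the viewBox matches the mm dimensions, user units are millimetres directly. The only transform is the Y-flip y_m = 141.162 − y_svg.

Shape 1 is a open polyline drawn with `<polyline>`. Its stroke #ff00ff means engrave at S354, F2972. After flipping Y the toolpath is (71.405,102.587) → (104.332,49.171) → (80.246,15.088).

Shape 2 is a cubic bezier drawn with `<path>`. Its stroke #ff00ff means engrave at S354, F2972. After flipping Y the toolpath is (42.244,60.195) → (51.798,65.417) → (61.436,65.981) → (70.430,63.385) → (78.051,59.127) → (83.571,54.706) → (86.260,51.619) → (85.391,51.364) → (80.235,55.440).

Shape 3 is a line segment drawn with `<line>`. Its stroke #ff00ff means engrave at S354, F2972. After flipping Y the toolpath is (153.951,68.068) → (108.494,88.531).

G21
G90
G00 X71.405 Y102.587
M3 S354
G01 X104.332 Y49.171 F2972
G01 X80.246 Y15.088 F2972
M5
G00 X42.244 Y60.195
M3 S354
G01 X51.798 Y65.417 F2972
G01 X61.436 Y65.981 F2972
G01 X70.430 Y63.385 F2972
G01 X78.051 Y59.127 F2972
G01 X83.571 Y54.706 F2972
G01 X86.260 Y51.619 F2972
G01 X85.391 Y51.364 F2972
G01 X80.235 Y55.440 F2972
M5
G00 X153.951 Y68.068
M3 S354
G01 X108.494 Y88.531 F2972
M5
G00 X0.000 Y0.000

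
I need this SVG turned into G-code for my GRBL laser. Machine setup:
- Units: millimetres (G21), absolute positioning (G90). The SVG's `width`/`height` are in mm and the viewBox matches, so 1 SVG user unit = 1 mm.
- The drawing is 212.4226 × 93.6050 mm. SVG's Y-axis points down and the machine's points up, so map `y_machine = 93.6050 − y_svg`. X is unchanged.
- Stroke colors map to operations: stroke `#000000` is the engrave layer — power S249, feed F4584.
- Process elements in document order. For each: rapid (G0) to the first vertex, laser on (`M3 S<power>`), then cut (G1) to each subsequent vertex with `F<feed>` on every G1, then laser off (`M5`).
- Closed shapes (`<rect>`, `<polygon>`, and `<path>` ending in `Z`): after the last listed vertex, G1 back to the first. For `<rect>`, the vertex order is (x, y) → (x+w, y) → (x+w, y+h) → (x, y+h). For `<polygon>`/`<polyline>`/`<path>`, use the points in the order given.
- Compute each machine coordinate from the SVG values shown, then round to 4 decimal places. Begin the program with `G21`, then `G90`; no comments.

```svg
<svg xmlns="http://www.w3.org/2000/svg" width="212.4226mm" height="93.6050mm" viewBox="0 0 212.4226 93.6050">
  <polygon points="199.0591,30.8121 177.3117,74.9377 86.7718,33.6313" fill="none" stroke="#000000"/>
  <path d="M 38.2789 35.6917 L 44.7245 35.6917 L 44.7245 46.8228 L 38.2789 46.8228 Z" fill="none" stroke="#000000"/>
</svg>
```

G21
G90
G0 X199.0591 Y62.7929
M3 S249
G1 X177.3117 Y18.6673 F4584
G1 X86.7718 Y59.9737 F4584
G1 X199.0591 Y62.7929 F4584
M5
G0 X38.2789 Y57.9133
M3 S249
G1 X44.7245 Y57.9133 F4584
G1 X44.7245 Y46.7822 F4584
G1 X38.2789 Y46.7822 F4584
G1 X38.2789 Y57.9133 F4584
M5

viewBox `0 0 212.4226 93.6050` with mm width/height → 1 unit = 1 mm. Flip: y_m = 93.6050 − y_svg.

**Shape 1** — `<polygon>` closed polygon, stroke `#000000` → engrave (S249, F4584). Machine vertices: (199.0591,62.7929) → (177.3117,18.6673) → (86.7718,59.9737) → (199.0591,62.7929). Closed: final G1 returns to the first vertex.

**Shape 2** — `<path>` rectangle, stroke `#000000` → engrave (S249, F4584). Machine vertices: (38.2789,57.9133) → (44.7245,57.9133) → (44.7245,46.7822) → (38.2789,46.7822) → (38.2789,57.9133). Closed: final G1 returns to the first vertex.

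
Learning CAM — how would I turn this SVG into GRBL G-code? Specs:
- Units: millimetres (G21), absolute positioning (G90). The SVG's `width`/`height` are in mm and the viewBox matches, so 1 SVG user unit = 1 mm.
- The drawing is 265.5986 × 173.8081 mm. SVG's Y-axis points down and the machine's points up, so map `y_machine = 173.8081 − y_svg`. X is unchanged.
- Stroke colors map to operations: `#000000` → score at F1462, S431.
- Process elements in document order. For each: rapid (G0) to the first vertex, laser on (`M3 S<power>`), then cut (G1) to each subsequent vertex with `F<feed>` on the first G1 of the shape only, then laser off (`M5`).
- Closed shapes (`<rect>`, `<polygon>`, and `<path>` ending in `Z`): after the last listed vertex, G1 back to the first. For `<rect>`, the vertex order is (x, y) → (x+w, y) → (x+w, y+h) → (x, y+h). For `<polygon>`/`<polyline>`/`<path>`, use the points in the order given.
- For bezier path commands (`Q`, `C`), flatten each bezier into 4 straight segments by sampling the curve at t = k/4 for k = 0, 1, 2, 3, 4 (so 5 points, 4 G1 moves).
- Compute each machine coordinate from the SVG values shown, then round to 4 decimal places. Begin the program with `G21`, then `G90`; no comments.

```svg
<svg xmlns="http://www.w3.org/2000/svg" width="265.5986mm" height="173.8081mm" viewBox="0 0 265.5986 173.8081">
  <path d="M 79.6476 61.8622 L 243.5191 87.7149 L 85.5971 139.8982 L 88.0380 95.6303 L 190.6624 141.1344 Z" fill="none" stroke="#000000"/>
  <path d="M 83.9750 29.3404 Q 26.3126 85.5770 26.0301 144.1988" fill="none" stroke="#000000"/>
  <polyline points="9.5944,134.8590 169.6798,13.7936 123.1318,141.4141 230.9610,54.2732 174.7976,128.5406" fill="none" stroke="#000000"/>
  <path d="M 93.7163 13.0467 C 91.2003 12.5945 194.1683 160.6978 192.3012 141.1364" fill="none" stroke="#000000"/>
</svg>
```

G21
G90
G0 X79.6476 Y111.9459
M3 S431
G1 X243.5191 Y86.0932 F1462
G1 X85.5971 Y33.9099
G1 X88.0380 Y78.1778
G1 X190.6624 Y32.6737
G1 X79.6476 Y111.9459
M5
G0 X83.9750 Y144.4677
M3 S431
G1 X58.7300 Y116.2003 F1462
G1 X40.6576 Y87.6348
G1 X29.7576 Y58.7711
G1 X26.0301 Y29.6093
M5
G0 X9.5944 Y38.9491
M3 S431
G1 X169.6798 Y160.0145 F1462
G1 X123.1318 Y32.3940
G1 X230.9610 Y119.5349
G1 X174.7976 Y45.2675
M5
G0 X93.7163 Y160.7614
M3 S431
G1 X108.3213 Y138.1873 F1462
G1 X142.7654 Y89.5506
G1 X177.3312 Y44.4968
G1 X192.3012 Y32.6717
M5

1 u = 1 mm; y_m = 173.8081 − y.

[1] `<path>` closed polygon, #000000→score S431 F1462: (79.6476,111.9459) → (243.5191,86.0932) → (85.5971,33.9099) → (88.0380,78.1778) → (190.6624,32.6737) → (79.6476,111.9459) (closed)

[2] `<path>` quadratic bezier, #000000→score S431 F1462: (83.9750,144.4677) → (58.7300,116.2003) → (40.6576,87.6348) → (29.7576,58.7711) → (26.0301,29.6093)

[3] `<polyline>` open polyline, #000000→score S431 F1462: (9.5944,38.9491) → (169.6798,160.0145) → (123.1318,32.3940) → (230.9610,119.5349) → (174.7976,45.2675)

[4] `<path>` cubic bezier, #000000→score S431 F1462: (93.7163,160.7614) → (108.3213,138.1873) → (142.7654,89.5506) → (177.3312,44.4968) → (192.3012,32.6717)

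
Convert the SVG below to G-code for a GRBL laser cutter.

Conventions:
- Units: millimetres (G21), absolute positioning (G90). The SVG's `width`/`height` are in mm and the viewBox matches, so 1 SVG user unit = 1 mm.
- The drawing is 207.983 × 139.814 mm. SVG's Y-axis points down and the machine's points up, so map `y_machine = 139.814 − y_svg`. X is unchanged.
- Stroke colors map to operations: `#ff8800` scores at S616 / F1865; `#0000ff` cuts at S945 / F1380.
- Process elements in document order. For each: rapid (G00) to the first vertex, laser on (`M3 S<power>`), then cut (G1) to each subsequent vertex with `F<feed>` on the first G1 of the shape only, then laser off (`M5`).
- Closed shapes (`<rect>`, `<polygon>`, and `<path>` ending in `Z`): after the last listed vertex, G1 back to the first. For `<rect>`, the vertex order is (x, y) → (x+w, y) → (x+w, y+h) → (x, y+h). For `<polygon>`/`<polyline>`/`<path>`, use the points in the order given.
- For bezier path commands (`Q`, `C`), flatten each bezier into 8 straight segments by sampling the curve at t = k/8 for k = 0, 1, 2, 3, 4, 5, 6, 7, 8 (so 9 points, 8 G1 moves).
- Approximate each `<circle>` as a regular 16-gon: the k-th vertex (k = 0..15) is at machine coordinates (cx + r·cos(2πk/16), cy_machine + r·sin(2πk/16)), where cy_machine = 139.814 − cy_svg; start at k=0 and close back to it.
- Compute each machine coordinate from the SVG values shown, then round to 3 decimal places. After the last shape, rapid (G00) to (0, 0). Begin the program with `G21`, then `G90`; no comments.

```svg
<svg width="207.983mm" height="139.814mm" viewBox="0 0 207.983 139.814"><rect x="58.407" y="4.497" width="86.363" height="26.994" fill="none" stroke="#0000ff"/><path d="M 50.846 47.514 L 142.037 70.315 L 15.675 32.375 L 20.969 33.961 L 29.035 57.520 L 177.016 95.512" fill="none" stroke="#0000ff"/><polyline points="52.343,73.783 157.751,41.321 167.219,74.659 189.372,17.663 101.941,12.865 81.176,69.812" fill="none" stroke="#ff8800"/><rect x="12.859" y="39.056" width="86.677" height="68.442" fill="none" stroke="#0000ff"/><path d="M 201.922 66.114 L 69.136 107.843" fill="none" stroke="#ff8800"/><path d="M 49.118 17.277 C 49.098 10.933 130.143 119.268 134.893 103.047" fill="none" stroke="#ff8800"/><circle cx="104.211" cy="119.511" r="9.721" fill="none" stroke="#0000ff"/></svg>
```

G21
G90
G00 X58.407 Y135.317
M3 S945
G1 X144.770 Y135.317 F1380
G1 X144.770 Y108.323
G1 X58.407 Y108.323
G1 X58.407 Y135.317
M5
G00 X50.846 Y92.300
M3 S945
G1 X142.037 Y69.499 F1380
G1 X15.675 Y107.439
G1 X20.969 Y105.853
G1 X29.035 Y82.294
G1 X177.016 Y44.302
M5
G00 X52.343 Y66.031
M3 S616
G1 X157.751 Y98.493 F1865
G1 X167.219 Y65.155
G1 X189.372 Y122.151
G1 X101.941 Y126.949
G1 X81.176 Y70.002
M5
G00 X12.859 Y100.758
M3 S945
G1 X99.536 Y100.758 F1380
G1 X99.536 Y32.316
G1 X12.859 Y32.316
G1 X12.859 Y100.758
M5
G00 X201.922 Y73.700
M3 S616
G1 X69.136 Y31.971 F1865
M5
G00 X49.118 Y122.537
M3 S616
G1 X52.603 Y120.008 F1865
G1 X61.844 Y109.531
G1 X74.997 Y93.910
G1 X90.217 Y75.948
G1 X105.661 Y58.450
G1 X119.484 Y44.217
G1 X129.843 Y36.055
G1 X134.893 Y36.767
M5
G00 X113.932 Y20.303
M3 S945
G1 X113.192 Y24.023 F1380
G1 X111.085 Y27.177
G1 X107.931 Y29.284
G1 X104.211 Y30.024
G1 X100.491 Y29.284
G1 X97.337 Y27.177
G1 X95.230 Y24.023
G1 X94.490 Y20.303
G1 X95.230 Y16.583
G1 X97.337 Y13.429
G1 X100.491 Y11.322
G1 X104.211 Y10.582
G1 X107.931 Y11.322
G1 X111.085 Y13.429
G1 X113.192 Y16.583
G1 X113.932 Y20.303
M5
G00 X0.000 Y0.000

viewBox `0 0 207.983 139.814` with mm width/height → 1 unit = 1 mm. Flip: y_m = 139.814 − y_svg.

**Shape 1** — `<rect>` rectangle, stroke `#0000ff` → cut (S945, F1380). Machine vertices: (58.407,135.317) → (144.770,135.317) → (144.770,108.323) → (58.407,108.323) → (58.407,135.317). Closed: final G1 returns to the first vertex.

**Shape 2** — `<path>` open polyline, stroke `#0000ff` → cut (S945, F1380). Machine vertices: (50.846,92.300) → (142.037,69.499) → (15.675,107.439) → (20.969,105.853) → (29.035,82.294) → (177.016,44.302). Open path.

**Shape 3** — `<polyline>` open polyline, stroke `#ff8800` → score (S616, F1865). Machine vertices: (52.343,66.031) → (157.751,98.493) → (167.219,65.155) → (189.372,122.151) → (101.941,126.949) → (81.176,70.002). Open path.

**Shape 4** — `<rect>` rectangle, stroke `#0000ff` → cut (S945, F1380). Machine vertices: (12.859,100.758) → (99.536,100.758) → (99.536,32.316) → (12.859,32.316) → (12.859,100.758). Closed: final G1 returns to the first vertex.

**Shape 5** — `<path>` line segment, stroke `#ff8800` → score (S616, F1865). Machine vertices: (201.922,73.700) → (69.136,31.971). Open path.

**Shape 6** — `<path>` cubic bezier, stroke `#ff8800` → score (S616, F1865). Control points (SVG): P0=(49.118,17.277), P1=(49.098,10.933), P2=(130.143,119.268), P3=(134.893,103.047); sampled at t=k/8. Machine vertices: (49.118,122.537) → (52.603,120.008) → (61.844,109.531) → (74.997,93.910) → (90.217,75.948) → (105.661,58.450) → (119.484,44.217) → (129.843,36.055) → (134.893,36.767). Open path.

**Shape 7** — `<circle>` circle, stroke `#0000ff` → cut (S945, F1380). Machine vertices: (113.932,20.303) → (113.192,24.023) → (111.085,27.177) → (107.931,29.284) → (104.211,30.024) → (100.491,29.284) → (97.337,27.177) → (95.230,24.023) → (94.490,20.303) → (95.230,16.583) → (97.337,13.429) → (100.491,11.322) → (104.211,10.582) → (107.931,11.322) → (111.085,13.429) → (113.192,16.583) → (113.932,20.303). Closed: final G1 returns to the first vertex.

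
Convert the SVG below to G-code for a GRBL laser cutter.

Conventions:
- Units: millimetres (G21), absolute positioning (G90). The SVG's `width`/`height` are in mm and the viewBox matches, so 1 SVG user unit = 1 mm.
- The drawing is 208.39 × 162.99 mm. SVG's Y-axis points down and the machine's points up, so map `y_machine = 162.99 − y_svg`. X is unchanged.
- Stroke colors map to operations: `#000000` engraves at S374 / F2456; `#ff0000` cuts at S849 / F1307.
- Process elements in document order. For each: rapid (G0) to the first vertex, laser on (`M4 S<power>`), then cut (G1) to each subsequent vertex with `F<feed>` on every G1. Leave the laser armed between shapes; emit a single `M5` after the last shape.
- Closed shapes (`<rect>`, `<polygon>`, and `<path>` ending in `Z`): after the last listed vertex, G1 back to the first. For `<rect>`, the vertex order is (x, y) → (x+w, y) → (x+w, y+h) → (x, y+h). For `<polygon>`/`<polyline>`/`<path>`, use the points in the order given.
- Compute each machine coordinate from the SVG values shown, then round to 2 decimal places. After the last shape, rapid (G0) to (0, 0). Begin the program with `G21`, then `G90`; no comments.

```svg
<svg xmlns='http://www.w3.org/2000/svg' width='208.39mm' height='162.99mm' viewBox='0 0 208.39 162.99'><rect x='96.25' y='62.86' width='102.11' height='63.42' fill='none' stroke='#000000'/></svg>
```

G21
G90
G0 X96.25 Y100.13
M4 S374
G1 X198.36 Y100.13 F2456
G1 X198.36 Y36.71 F2456
G1 X96.25 Y36.71 F2456
G1 X96.25 Y100.13 F2456
M5
G0 X0.00 Y0.00

1 u = 1 mm; y_m = 162.99 − y.

[1] `<rect>` rectangle, #000000→engrave S374 F2456: (96.25,100.13) → (198.36,100.13) → (198.36,36.71) → (96.25,36.71) → (96.25,100.13) (closed)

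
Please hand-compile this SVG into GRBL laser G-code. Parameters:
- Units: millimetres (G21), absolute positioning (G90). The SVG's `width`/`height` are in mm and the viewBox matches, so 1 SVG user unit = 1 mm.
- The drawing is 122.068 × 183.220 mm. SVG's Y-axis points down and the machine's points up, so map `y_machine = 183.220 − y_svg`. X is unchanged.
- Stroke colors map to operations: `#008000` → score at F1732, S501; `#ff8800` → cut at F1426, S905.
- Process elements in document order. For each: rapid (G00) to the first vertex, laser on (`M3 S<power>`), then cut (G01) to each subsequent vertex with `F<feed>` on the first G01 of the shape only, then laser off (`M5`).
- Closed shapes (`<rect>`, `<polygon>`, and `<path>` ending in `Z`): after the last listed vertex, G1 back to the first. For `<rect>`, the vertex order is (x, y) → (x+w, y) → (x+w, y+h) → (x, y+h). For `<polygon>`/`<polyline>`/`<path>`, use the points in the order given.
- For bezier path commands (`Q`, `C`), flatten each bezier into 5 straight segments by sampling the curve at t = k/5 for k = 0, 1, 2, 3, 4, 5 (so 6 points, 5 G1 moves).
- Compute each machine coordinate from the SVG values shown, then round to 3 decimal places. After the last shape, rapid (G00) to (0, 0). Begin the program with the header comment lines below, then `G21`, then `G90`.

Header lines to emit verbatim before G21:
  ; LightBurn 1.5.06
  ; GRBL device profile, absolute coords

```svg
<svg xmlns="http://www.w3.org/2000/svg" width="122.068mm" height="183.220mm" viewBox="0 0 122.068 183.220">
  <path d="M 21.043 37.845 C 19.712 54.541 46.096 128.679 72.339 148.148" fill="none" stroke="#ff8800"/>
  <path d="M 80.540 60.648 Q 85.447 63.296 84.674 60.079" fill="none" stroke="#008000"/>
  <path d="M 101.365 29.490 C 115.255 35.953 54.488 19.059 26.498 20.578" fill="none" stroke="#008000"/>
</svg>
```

viewBox `0 0 122.068 183.220` with mm width/height → 1 unit = 1 mm. Flip: y_m = 183.220 − y_svg.

**Shape 1** — `<path>` cubic bezier, stroke `#ff8800` → cut (S905, F1426). Control points (SVG): P0=(21.043,37.845), P1=(19.712,54.541), P2=(46.096,128.679), P3=(72.339,148.148); sampled at t=k/5. Machine vertices: (21.043,145.375) → (23.347,129.361) → (30.966,104.943) → (42.563,77.501) → (56.799,52.417) → (72.339,35.072). Open path.

**Shape 2** — `<path>` quadratic bezier, stroke `#008000` → score (S501, F1732). Control points (SVG): P0=(80.540,60.648), P1=(85.447,63.296), P2=(84.674,60.079); sampled at t=k/5. Machine vertices: (80.540,122.572) → (82.276,121.747) → (83.557,121.392) → (84.384,121.506) → (84.756,122.089) → (84.674,123.141). Open path.

**Shape 3** — `<path>` cubic bezier, stroke `#008000` → score (S501, F1732). Control points (SVG): P0=(101.365,29.490), P1=(115.255,35.953), P2=(54.488,19.059), P3=(26.498,20.578); sampled at t=k/5. Machine vertices: (101.365,153.730) → (101.600,152.321) → (89.073,154.512) → (68.943,158.300) → (46.366,161.678) → (26.498,162.642). Open path.

; LightBurn 1.5.06
; GRBL device profile, absolute coords
G21
G90
G00 X21.043 Y145.375
M3 S905
G01 X23.347 Y129.361 F1426
G01 X30.966 Y104.943
G01 X42.563 Y77.501
G01 X56.799 Y52.417
G01 X72.339 Y35.072
M5
G00 X80.540 Y122.572
M3 S501
G01 X82.276 Y121.747 F1732
G01 X83.557 Y121.392
G01 X84.384 Y121.506
G01 X84.756 Y122.089
G01 X84.674 Y123.141
M5
G00 X101.365 Y153.730
M3 S501
G01 X101.600 Y152.321 F1732
G01 X89.073 Y154.512
G01 X68.943 Y158.300
G01 X46.366 Y161.678
G01 X26.498 Y162.642
M5
G00 X0.000 Y0.000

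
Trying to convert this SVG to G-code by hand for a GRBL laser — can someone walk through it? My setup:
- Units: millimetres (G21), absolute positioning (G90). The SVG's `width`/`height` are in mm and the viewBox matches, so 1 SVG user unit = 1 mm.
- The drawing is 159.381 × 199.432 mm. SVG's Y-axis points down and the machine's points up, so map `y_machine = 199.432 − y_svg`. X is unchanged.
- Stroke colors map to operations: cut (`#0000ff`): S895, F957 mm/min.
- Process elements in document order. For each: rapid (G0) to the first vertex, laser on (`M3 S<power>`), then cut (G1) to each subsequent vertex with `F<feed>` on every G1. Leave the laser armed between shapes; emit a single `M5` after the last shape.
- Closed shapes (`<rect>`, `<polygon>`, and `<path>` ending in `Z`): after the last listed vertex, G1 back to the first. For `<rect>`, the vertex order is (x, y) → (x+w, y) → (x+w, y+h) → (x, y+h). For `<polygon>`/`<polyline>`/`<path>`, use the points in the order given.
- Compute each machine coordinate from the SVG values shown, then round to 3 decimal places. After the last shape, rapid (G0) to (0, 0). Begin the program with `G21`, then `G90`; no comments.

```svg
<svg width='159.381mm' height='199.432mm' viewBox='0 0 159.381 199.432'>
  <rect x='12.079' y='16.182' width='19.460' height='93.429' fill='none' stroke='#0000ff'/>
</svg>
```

viewBox `0 0 159.381 199.432` with mm width/height → 1 unit = 1 mm. Flip: y_m = 199.432 − y_svg.

**Shape 1** — `<rect>` rectangle, stroke `#0000ff` → cut (S895, F957). Machine vertices: (12.079,183.250) → (31.539,183.250) → (31.539,89.821) → (12.079,89.821) → (12.079,183.250). Closed: final G1 returns to the first vertex.

G21
G90
G0 X12.079 Y183.250
M3 S895
G1 X31.539 Y183.250 F957
G1 X31.539 Y89.821 F957
G1 X12.079 Y89.821 F957
G1 X12.079 Y183.250 F957
M5
G0 X0.000 Y0.000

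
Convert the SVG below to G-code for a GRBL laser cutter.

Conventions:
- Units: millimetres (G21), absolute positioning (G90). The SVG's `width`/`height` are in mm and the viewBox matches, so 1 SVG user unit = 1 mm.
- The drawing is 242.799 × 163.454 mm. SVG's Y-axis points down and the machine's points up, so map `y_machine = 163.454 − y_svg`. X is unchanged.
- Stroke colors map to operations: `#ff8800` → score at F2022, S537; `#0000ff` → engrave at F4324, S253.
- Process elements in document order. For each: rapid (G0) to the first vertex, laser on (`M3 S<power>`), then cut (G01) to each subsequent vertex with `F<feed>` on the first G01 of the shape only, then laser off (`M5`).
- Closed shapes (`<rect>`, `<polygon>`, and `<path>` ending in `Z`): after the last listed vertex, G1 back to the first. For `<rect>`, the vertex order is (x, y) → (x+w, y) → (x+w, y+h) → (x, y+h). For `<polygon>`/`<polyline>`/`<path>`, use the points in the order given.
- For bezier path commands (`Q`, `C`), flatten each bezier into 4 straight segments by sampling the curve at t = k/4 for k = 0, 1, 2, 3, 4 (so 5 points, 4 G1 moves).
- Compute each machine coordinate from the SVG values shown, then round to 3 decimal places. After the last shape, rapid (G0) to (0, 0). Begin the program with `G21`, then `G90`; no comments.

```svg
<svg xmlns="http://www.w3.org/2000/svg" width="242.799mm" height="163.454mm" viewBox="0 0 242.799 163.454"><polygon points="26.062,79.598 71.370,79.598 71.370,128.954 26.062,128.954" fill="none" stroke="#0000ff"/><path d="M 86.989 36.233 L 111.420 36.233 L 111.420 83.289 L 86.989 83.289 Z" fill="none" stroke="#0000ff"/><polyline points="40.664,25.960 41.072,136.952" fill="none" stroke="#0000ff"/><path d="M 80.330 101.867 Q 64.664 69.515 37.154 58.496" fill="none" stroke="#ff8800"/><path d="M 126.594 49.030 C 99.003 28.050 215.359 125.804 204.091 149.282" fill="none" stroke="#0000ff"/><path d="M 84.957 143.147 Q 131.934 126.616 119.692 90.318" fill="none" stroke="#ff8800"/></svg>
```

Since the viewBox matches the mm dimensions, user units are millimetres directly. The only transform is the Y-flip y_m = 163.454 − y_svg.

Shape 1 is a rectangle drawn with `<polygon>`. Its stroke #0000ff means engrave at S253, F4324. After flipping Y the toolpath is (26.062,83.856) → (71.370,83.856) → (71.370,34.500) → (26.062,34.500) → (26.062,83.856), returning to the start.

Shape 2 is a rectangle drawn with `<path>`. Its stroke #0000ff means engrave at S253, F4324. After flipping Y the toolpath is (86.989,127.221) → (111.420,127.221) → (111.420,80.165) → (86.989,80.165) → (86.989,127.221), returning to the start.

Shape 3 is a line segment drawn with `<polyline>`. Its stroke #0000ff means engrave at S253, F4324. After flipping Y the toolpath is (40.664,137.494) → (41.072,26.502).

Shape 4 is a quadratic bezier drawn with `<path>`. Its stroke #ff8800 means score at S537, F2022. After flipping Y the toolpath is (80.330,61.587) → (71.757,76.430) → (61.703,88.606) → (50.169,98.115) → (37.154,104.958).

Shape 5 is a cubic bezier drawn with `<path>`. Its stroke #0000ff means engrave at S253, F4324. After flipping Y the toolpath is (126.594,114.424) → (128.648,110.912) → (159.221,80.970) → (192.856,42.691) → (204.091,14.172).

Shape 6 is a quadratic bezier drawn with `<path>`. Its stroke #ff8800 means score at S537, F2022. After flipping Y the toolpath is (84.957,20.307) → (104.744,29.808) → (117.129,41.780) → (122.112,56.222) → (119.692,73.136).

G21
G90
G0 X26.062 Y83.856
M3 S253
G01 X71.370 Y83.856 F4324
G01 X71.370 Y34.500
G01 X26.062 Y34.500
G01 X26.062 Y83.856
M5
G0 X86.989 Y127.221
M3 S253
G01 X111.420 Y127.221 F4324
G01 X111.420 Y80.165
G01 X86.989 Y80.165
G01 X86.989 Y127.221
M5
G0 X40.664 Y137.494
M3 S253
G01 X41.072 Y26.502 F4324
M5
G0 X80.330 Y61.587
M3 S537
G01 X71.757 Y76.430 F2022
G01 X61.703 Y88.606
G01 X50.169 Y98.115
G01 X37.154 Y104.958
M5
G0 X126.594 Y114.424
M3 S253
G01 X128.648 Y110.912 F4324
G01 X159.221 Y80.970
G01 X192.856 Y42.691
G01 X204.091 Y14.172
M5
G0 X84.957 Y20.307
M3 S537
G01 X104.744 Y29.808 F2022
G01 X117.129 Y41.780
G01 X122.112 Y56.222
G01 X119.692 Y73.136
M5
G0 X0.000 Y0.000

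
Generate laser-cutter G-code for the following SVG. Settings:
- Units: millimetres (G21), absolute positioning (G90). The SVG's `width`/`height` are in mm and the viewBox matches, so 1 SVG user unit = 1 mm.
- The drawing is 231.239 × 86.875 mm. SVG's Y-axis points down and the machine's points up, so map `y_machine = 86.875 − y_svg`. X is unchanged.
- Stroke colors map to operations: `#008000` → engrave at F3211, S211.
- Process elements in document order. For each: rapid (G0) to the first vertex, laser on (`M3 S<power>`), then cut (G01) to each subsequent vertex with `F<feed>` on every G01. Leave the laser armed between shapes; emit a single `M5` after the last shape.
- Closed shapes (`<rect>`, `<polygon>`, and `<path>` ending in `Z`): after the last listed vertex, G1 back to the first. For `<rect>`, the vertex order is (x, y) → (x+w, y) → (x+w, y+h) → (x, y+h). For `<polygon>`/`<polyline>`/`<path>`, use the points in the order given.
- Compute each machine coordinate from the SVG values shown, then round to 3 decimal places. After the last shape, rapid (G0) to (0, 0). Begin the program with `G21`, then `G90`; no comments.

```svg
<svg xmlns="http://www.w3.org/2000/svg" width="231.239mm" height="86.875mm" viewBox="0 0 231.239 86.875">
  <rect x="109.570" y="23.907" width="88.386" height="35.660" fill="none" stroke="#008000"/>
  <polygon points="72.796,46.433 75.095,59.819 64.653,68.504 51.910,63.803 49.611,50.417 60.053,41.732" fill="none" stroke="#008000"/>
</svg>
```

G21
G90
G0 X109.570 Y62.968
M3 S211
G01 X197.956 Y62.968 F3211
G01 X197.956 Y27.308 F3211
G01 X109.570 Y27.308 F3211
G01 X109.570 Y62.968 F3211
G0 X72.796 Y40.442
M3 S211
G01 X75.095 Y27.056 F3211
G01 X64.653 Y18.371 F3211
G01 X51.910 Y23.072 F3211
G01 X49.611 Y36.458 F3211
G01 X60.053 Y45.143 F3211
G01 X72.796 Y40.442 F3211
M5
G0 X0.000 Y0.000

Since the viewBox matches the mm dimensions, user units are millimetres directly. The only transform is the Y-flip y_m = 86.875 − y_svg.

Shape 1 is a rectangle drawn with `<rect>`. Its stroke #008000 means engrave at S211, F3211. After flipping Y the toolpath is (109.570,62.968) → (197.956,62.968) → (197.956,27.308) → (109.570,27.308) → (109.570,62.968), returning to the start.

Shape 2 is a regular polygon drawn with `<polygon>`. Its stroke #008000 means engrave at S211, F3211. After flipping Y the toolpath is (72.796,40.442) → (75.095,27.056) → (64.653,18.371) → (51.910,23.072) → (49.611,36.458) → (60.053,45.143) → (72.796,40.442), returning to the start.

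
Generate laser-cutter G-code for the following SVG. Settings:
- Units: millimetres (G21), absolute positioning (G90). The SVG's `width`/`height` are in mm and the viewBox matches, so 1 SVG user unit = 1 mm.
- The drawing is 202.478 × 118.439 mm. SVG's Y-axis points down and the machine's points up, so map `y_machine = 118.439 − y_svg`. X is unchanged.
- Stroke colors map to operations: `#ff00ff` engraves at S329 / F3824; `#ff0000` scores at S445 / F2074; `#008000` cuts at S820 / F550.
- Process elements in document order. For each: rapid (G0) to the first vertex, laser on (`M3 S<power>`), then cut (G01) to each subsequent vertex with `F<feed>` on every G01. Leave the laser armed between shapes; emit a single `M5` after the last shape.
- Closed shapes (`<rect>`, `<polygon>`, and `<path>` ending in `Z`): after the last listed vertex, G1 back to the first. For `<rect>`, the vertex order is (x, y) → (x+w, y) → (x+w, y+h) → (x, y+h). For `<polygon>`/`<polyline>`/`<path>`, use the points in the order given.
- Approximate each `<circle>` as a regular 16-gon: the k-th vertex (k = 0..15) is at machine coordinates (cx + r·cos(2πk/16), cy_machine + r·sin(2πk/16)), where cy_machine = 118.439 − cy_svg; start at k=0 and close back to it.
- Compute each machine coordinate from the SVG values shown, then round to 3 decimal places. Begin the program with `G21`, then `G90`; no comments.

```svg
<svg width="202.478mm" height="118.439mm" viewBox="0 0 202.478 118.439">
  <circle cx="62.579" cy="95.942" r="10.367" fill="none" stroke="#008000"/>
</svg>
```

viewBox `0 0 202.478 118.439` with mm width/height → 1 unit = 1 mm. Flip: y_m = 118.439 − y_svg.

**Shape 1** — `<circle>` circle, stroke `#008000` → cut (S820, F550). Machine vertices: (72.946,22.497) → (72.157,26.464) → (69.910,29.828) → (66.546,32.075) → (62.579,32.864) → (58.612,32.075) → (55.248,29.828) → (53.001,26.464) → (52.212,22.497) → (53.001,18.530) → (55.248,15.166) → (58.612,12.919) → (62.579,12.130) → (66.546,12.919) → (69.910,15.166) → (72.157,18.530) → (72.946,22.497). Closed: final G1 returns to the first vertex.

G21
G90
G0 X72.946 Y22.497
M3 S820
G01 X72.157 Y26.464 F550
G01 X69.910 Y29.828 F550
G01 X66.546 Y32.075 F550
G01 X62.579 Y32.864 F550
G01 X58.612 Y32.075 F550
G01 X55.248 Y29.828 F550
G01 X53.001 Y26.464 F550
G01 X52.212 Y22.497 F550
G01 X53.001 Y18.530 F550
G01 X55.248 Y15.166 F550
G01 X58.612 Y12.919 F550
G01 X62.579 Y12.130 F550
G01 X66.546 Y12.919 F550
G01 X69.910 Y15.166 F550
G01 X72.157 Y18.530 F550
G01 X72.946 Y22.497 F550
M5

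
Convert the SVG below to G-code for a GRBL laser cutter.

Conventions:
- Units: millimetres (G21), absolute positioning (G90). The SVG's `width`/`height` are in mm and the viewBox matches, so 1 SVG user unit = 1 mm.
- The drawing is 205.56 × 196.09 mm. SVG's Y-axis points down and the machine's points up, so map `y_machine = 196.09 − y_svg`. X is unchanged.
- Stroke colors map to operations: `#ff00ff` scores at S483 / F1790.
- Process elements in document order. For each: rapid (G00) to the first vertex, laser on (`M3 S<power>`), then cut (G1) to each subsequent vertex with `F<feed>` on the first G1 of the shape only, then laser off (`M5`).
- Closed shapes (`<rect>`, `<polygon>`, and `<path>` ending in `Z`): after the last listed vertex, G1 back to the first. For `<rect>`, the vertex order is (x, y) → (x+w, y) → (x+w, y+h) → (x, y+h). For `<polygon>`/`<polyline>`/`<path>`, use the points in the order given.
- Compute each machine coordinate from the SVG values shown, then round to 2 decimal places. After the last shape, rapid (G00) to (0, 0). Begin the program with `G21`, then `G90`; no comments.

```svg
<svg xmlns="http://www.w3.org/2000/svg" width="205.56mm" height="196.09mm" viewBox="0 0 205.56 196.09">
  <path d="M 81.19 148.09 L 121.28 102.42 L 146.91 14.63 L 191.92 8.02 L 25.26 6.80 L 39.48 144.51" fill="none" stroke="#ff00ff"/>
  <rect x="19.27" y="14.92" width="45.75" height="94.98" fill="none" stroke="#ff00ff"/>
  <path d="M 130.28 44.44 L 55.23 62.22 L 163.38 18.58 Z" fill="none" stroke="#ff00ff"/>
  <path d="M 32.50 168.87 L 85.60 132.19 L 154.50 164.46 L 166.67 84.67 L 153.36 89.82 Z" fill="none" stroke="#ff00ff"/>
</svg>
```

1 u = 1 mm; y_m = 196.09 − y.

[1] `<path>` open polyline, #ff00ff→score S483 F1790: (81.19,48.00) → (121.28,93.67) → (146.91,181.46) → (191.92,188.07) → (25.26,189.29) → (39.48,51.58)

[2] `<rect>` rectangle, #ff00ff→score S483 F1790: (19.27,181.17) → (65.02,181.17) → (65.02,86.19) → (19.27,86.19) → (19.27,181.17) (closed)

[3] `<path>` closed polygon, #ff00ff→score S483 F1790: (130.28,151.65) → (55.23,133.87) → (163.38,177.51) → (130.28,151.65) (closed)

[4] `<path>` closed polygon, #ff00ff→score S483 F1790: (32.50,27.22) → (85.60,63.90) → (154.50,31.63) → (166.67,111.42) → (153.36,106.27) → (32.50,27.22) (closed)

G21
G90
G00 X81.19 Y48.00
M3 S483
G1 X121.28 Y93.67 F1790
G1 X146.91 Y181.46
G1 X191.92 Y188.07
G1 X25.26 Y189.29
G1 X39.48 Y51.58
M5
G00 X19.27 Y181.17
M3 S483
G1 X65.02 Y181.17 F1790
G1 X65.02 Y86.19
G1 X19.27 Y86.19
G1 X19.27 Y181.17
M5
G00 X130.28 Y151.65
M3 S483
G1 X55.23 Y133.87 F1790
G1 X163.38 Y177.51
G1 X130.28 Y151.65
M5
G00 X32.50 Y27.22
M3 S483
G1 X85.60 Y63.90 F1790
G1 X154.50 Y31.63
G1 X166.67 Y111.42
G1 X153.36 Y106.27
G1 X32.50 Y27.22
M5
G00 X0.00 Y0.00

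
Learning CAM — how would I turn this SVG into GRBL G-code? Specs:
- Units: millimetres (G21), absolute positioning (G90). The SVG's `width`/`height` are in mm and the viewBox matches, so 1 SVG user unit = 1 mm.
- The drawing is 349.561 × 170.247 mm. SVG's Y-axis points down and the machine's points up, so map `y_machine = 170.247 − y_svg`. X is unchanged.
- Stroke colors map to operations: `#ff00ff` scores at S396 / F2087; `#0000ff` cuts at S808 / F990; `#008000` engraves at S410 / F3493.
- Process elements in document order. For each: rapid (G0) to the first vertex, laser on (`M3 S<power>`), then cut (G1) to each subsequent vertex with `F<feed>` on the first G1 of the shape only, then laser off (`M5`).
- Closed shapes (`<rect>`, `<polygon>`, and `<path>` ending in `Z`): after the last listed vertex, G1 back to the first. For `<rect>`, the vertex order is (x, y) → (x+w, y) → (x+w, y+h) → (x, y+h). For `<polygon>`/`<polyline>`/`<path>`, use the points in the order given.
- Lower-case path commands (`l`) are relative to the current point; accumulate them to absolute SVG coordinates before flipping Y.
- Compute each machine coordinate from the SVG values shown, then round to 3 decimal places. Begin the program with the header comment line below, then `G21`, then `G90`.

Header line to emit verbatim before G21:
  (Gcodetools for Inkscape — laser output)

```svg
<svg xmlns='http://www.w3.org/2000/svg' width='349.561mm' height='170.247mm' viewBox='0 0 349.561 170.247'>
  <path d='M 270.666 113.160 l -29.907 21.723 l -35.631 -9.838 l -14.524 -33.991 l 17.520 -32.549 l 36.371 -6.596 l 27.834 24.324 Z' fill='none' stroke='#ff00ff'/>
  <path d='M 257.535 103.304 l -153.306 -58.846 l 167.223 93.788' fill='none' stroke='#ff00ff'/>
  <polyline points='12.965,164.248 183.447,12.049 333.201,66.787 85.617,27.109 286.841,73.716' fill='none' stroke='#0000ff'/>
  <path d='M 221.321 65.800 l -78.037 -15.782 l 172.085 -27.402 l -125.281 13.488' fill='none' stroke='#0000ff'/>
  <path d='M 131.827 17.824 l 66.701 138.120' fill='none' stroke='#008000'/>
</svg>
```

(Gcodetools for Inkscape — laser output)
G21
G90
G0 X270.666 Y57.087
M3 S396
G1 X240.759 Y35.364 F2087
G1 X205.128 Y45.202
G1 X190.604 Y79.193
G1 X208.124 Y111.742
G1 X244.495 Y118.338
G1 X272.329 Y94.014
G1 X270.666 Y57.087
M5
G0 X257.535 Y66.943
M3 S396
G1 X104.229 Y125.789 F2087
G1 X271.452 Y32.001
M5
G0 X12.965 Y5.999
M3 S808
G1 X183.447 Y158.198 F990
G1 X333.201 Y103.460
G1 X85.617 Y143.138
G1 X286.841 Y96.531
M5
G0 X221.321 Y104.447
M3 S808
G1 X143.284 Y120.229 F990
G1 X315.369 Y147.631
G1 X190.088 Y134.143
M5
G0 X131.827 Y152.423
M3 S410
G1 X198.528 Y14.303 F3493
M5

Since the viewBox matches the mm dimensions, user units are millimetres directly. The only transform is the Y-flip y_m = 170.247 − y_svg.

Shape 1 is a regular polygon drawn with `<path>`. Its stroke #ff00ff means score at S396, F2087. After flipping Y the toolpath is (270.666,57.087) → (240.759,35.364) → (205.128,45.202) → (190.604,79.193) → (208.124,111.742) → (244.495,118.338) → (272.329,94.014) → (270.666,57.087), returning to the start.

Shape 2 is a open polyline drawn with `<path>`. Its stroke #ff00ff means score at S396, F2087. After flipping Y the toolpath is (257.535,66.943) → (104.229,125.789) → (271.452,32.001).

Shape 3 is a open polyline drawn with `<polyline>`. Its stroke #0000ff means cut at S808, F990. After flipping Y the toolpath is (12.965,5.999) → (183.447,158.198) → (333.201,103.460) → (85.617,143.138) → (286.841,96.531).

Shape 4 is a open polyline drawn with `<path>`. Its stroke #0000ff means cut at S808, F990. After flipping Y the toolpath is (221.321,104.447) → (143.284,120.229) → (315.369,147.631) → (190.088,134.143).

Shape 5 is a line segment drawn with `<path>`. Its stroke #008000 means engrave at S410, F3493. After flipping Y the toolpath is (131.827,152.423) → (198.528,14.303).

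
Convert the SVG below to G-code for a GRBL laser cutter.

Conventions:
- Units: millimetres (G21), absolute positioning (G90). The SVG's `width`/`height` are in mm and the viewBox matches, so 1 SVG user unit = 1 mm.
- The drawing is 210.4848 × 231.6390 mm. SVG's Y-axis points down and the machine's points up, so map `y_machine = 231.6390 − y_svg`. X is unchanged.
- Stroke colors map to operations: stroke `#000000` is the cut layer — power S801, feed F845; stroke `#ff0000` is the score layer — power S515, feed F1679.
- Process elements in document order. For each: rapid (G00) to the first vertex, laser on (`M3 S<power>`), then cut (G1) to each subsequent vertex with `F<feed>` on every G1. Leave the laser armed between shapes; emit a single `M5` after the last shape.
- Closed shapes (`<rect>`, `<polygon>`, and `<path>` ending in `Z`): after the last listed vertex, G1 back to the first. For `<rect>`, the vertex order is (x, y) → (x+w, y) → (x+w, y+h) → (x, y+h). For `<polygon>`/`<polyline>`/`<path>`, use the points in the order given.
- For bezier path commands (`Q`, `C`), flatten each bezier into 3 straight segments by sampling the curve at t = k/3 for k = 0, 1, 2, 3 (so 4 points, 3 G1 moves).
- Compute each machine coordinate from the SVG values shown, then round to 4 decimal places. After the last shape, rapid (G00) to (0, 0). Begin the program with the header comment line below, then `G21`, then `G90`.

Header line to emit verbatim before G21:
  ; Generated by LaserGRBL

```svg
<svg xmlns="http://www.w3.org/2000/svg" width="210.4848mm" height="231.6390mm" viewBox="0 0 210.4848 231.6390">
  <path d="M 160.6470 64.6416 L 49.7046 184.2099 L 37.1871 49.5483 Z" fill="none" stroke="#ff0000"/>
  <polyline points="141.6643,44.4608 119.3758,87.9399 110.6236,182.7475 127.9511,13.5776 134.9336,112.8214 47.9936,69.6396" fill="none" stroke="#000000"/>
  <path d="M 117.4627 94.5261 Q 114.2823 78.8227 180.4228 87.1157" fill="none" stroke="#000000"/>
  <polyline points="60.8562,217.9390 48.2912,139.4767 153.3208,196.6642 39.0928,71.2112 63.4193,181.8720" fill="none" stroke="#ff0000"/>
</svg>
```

Since the viewBox matches the mm dimensions, user units are millimetres directly. The only transform is the Y-flip y_m = 231.6390 − y_svg.

Shape 1 is a closed polygon drawn with `<path>`. Its stroke #ff0000 means score at S515, F1679. After flipping Y the toolpath is (160.6470,166.9974) → (49.7046,47.4291) → (37.1871,182.0907) → (160.6470,166.9974), returning to the start.

Shape 2 is a open polyline drawn with `<polyline>`. Its stroke #000000 means cut at S801, F845. After flipping Y the toolpath is (141.6643,187.1782) → (119.3758,143.6991) → (110.6236,48.8915) → (127.9511,218.0614) → (134.9336,118.8176) → (47.9936,161.9994).

Shape 3 is a quadratic bezier drawn with `<path>`. Its stroke #000000 means cut at S801, F845. After flipping Y the toolpath is (117.4627,137.1129) → (123.0448,144.9156) → (144.0315,147.3857) → (180.4228,144.5233).

Shape 4 is a open polyline drawn with `<polyline>`. Its stroke #ff0000 means score at S515, F1679. After flipping Y the toolpath is (60.8562,13.7000) → (48.2912,92.1623) → (153.3208,34.9748) → (39.0928,160.4278) → (63.4193,49.7670).

; Generated by LaserGRBL
G21
G90
G00 X160.6470 Y166.9974
M3 S515
G1 X49.7046 Y47.4291 F1679
G1 X37.1871 Y182.0907 F1679
G1 X160.6470 Y166.9974 F1679
G00 X141.6643 Y187.1782
M3 S801
G1 X119.3758 Y143.6991 F845
G1 X110.6236 Y48.8915 F845
G1 X127.9511 Y218.0614 F845
G1 X134.9336 Y118.8176 F845
G1 X47.9936 Y161.9994 F845
G00 X117.4627 Y137.1129
M3 S801
G1 X123.0448 Y144.9156 F845
G1 X144.0315 Y147.3857 F845
G1 X180.4228 Y144.5233 F845
G00 X60.8562 Y13.7000
M3 S515
G1 X48.2912 Y92.1623 F1679
G1 X153.3208 Y34.9748 F1679
G1 X39.0928 Y160.4278 F1679
G1 X63.4193 Y49.7670 F1679
M5
G00 X0.0000 Y0.0000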